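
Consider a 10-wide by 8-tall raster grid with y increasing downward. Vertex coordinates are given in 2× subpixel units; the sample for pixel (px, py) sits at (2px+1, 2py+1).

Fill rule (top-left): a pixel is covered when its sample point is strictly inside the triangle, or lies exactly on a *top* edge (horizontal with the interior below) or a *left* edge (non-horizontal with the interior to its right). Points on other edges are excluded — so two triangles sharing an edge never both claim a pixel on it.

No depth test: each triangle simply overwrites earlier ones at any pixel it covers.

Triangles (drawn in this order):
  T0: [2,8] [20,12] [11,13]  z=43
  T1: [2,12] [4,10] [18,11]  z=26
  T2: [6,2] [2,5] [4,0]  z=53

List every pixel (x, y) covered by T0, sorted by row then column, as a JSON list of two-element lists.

T0:
  2·area = 54
  edge (2, 8)→(20, 12): d=(18,4) right/bottom  bias=-1
  edge (20, 12)→(11, 13): d=(-9,1) right/bottom  bias=-1
  edge (11, 13)→(2, 8): d=(-9,-5) top-left  bias=+0
    (2,4)@(5, 9): e=[6,42,6] → X
    (3,4)@(7, 9): e=[-2,40,16] → .
    (2,5)@(5, 11): e=[42,24,-12] → .
    (4,5)@(9, 11): e=[26,20,8] → X
    (5,5)@(11, 11): e=[18,18,18] → X
    (6,5)@(13, 11): e=[10,16,28] → X
    (7,5)@(15, 11): e=[2,14,38] → X
    (8,5)@(17, 11): e=[-6,12,48] → .
    (4,6)@(9, 13): e=[62,2,-10] → .
    (5,6)@(11, 13): e=[54,0,0] → .  [on edge]
    (6,6)@(13, 13): e=[46,-2,10] → .
    (7,6)@(15, 13): e=[38,-4,20] → .
  covered (5 px):
    . . . . . . . . . .
    . . . . . . . . . .
    . . . . . . . . . .
    . . . . . . . . . .
    . . X . . . . . . .
    . . . . X X X X . .
    . . . . . . . . . .
    . . . . . . . . . .
T1:
  2·area = 30
  edge (2, 12)→(4, 10): d=(2,-2) top-left  bias=+0
  edge (4, 10)→(18, 11): d=(14,1) right/bottom  bias=-1
  edge (18, 11)→(2, 12): d=(-16,1) right/bottom  bias=-1
    (6,0)@(13, 1): e=[0,-135,165] → .  [on edge]
    (5,1)@(11, 3): e=[0,-105,135] → .  [on edge]
    (4,2)@(9, 5): e=[0,-75,105] → .  [on edge]
    (3,3)@(7, 7): e=[0,-45,75] → .  [on edge]
    (2,4)@(5, 9): e=[0,-15,45] → .  [on edge]
    (1,5)@(3, 11): e=[0,15,15] → X  [on edge]
    (2,5)@(5, 11): e=[4,13,13] → X
    (3,5)@(7, 11): e=[8,11,11] → X
    (4,5)@(9, 11): e=[12,9,9] → X
    (5,5)@(11, 11): e=[16,7,7] → X
    (6,5)@(13, 11): e=[20,5,5] → X
    (7,5)@(15, 11): e=[24,3,3] → X
    (0,6)@(1, 13): e=[0,45,-15] → .  [on edge]
  covered (8 px):
    . . . . . . . . . .
    . . . . . . . . . .
    . . . . . . . . . .
    . . . . . . . . . .
    . . . . . . . . . .
    . X X X X X X X X .
    . . . . . . . . . .
    . . . . . . . . . .
T2:
  2·area = 14
  edge (6, 2)→(2, 5): d=(-4,3) right/bottom  bias=-1
  edge (2, 5)→(4, 0): d=(2,-5) top-left  bias=+0
  edge (4, 0)→(6, 2): d=(2,2) right/bottom  bias=-1
    (2,0)@(5, 1): e=[7,7,0] → .  [on edge]
    (1,1)@(3, 3): e=[5,1,8] → X
    (2,1)@(5, 3): e=[-1,11,4] → .
    (3,1)@(7, 3): e=[-7,21,0] → .  [on edge]
    (1,2)@(3, 5): e=[-3,5,12] → .
    (4,2)@(9, 5): e=[-21,35,0] → .  [on edge]
    (5,3)@(11, 7): e=[-35,49,0] → .  [on edge]
    (6,4)@(13, 9): e=[-49,63,0] → .  [on edge]
    (7,5)@(15, 11): e=[-63,77,0] → .  [on edge]
    (8,6)@(17, 13): e=[-77,91,0] → .  [on edge]
    (9,7)@(19, 15): e=[-91,105,0] → .  [on edge]
  covered (1 px):
    . . . . . . . . . .
    . X . . . . . . . .
    . . . . . . . . . .
    . . . . . . . . . .
    . . . . . . . . . .
    . . . . . . . . . .
    . . . . . . . . . .
    . . . . . . . . . .

Result: [[2,4],[4,5],[5,5],[6,5],[7,5]]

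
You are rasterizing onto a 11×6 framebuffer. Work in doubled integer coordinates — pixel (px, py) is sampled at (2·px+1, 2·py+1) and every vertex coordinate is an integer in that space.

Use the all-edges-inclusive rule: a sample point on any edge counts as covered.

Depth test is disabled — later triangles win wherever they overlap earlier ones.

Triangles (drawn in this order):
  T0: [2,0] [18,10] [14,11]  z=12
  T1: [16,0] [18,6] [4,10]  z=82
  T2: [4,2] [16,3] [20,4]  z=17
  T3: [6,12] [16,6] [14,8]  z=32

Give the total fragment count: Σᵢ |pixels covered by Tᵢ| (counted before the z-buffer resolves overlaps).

T0:
  2·area = 56
  edge (2, 0)→(18, 10): d=(16,10) inclusive
  edge (18, 10)→(14, 11): d=(-4,1) inclusive
  edge (14, 11)→(2, 0): d=(-12,-11) inclusive
    (4,2)@(9, 5): e=[10,29,17] → X
    (5,2)@(11, 5): e=[-10,27,39] → .
    (4,3)@(9, 7): e=[42,21,-7] → .
    (5,3)@(11, 7): e=[22,19,15] → X
    (6,3)@(13, 7): e=[2,17,37] → X
    (7,3)@(15, 7): e=[-18,15,59] → .
    (5,4)@(11, 9): e=[54,11,-9] → .
    (6,4)@(13, 9): e=[34,9,13] → X
    (7,4)@(15, 9): e=[14,7,35] → X
    (8,4)@(17, 9): e=[-6,5,57] → .
    (6,5)@(13, 11): e=[66,1,-11] → .
    (7,5)@(15, 11): e=[46,-1,11] → .
  covered (5 px):
    . . . . . . . . . . .
    . . . . . . . . . . .
    . . . . X . . . . . .
    . . . . . X X . . . .
    . . . . . . X X . . .
    . . . . . . . . . . .
T1:
  2·area = 92
  edge (16, 0)→(18, 6): d=(2,6) inclusive
  edge (18, 6)→(4, 10): d=(-14,4) inclusive
  edge (4, 10)→(16, 0): d=(12,-10) inclusive
    (7,0)@(15, 1): e=[8,82,2] → X
    (8,0)@(17, 1): e=[-4,74,22] → .
    (6,1)@(13, 3): e=[24,62,6] → X
    (8,1)@(17, 3): e=[0,46,46] → X  [on edge]
    (9,1)@(19, 3): e=[-12,38,66] → .
    (5,2)@(11, 5): e=[40,42,10] → X
    (9,2)@(19, 5): e=[-8,10,90] → .
    (4,3)@(9, 7): e=[56,22,14] → X
    (7,3)@(15, 7): e=[20,-2,74] → .
    (8,3)@(17, 7): e=[8,-10,94] → .
    (3,4)@(7, 9): e=[72,2,18] → X
    (4,4)@(9, 9): e=[60,-6,38] → .
    (9,4)@(19, 9): e=[0,-46,138] → .  [on edge]
  covered (12 px):
    . . . . . . . X . . .
    . . . . . . X X X . .
    . . . . . X X X X . .
    . . . . X X X . . . .
    . . . X . . . . . . .
    . . . . . . . . . . .
T2:
  2·area = 8
  edge (4, 2)→(16, 3): d=(12,1) inclusive
  edge (16, 3)→(20, 4): d=(4,1) inclusive
  edge (20, 4)→(4, 2): d=(-16,-2) inclusive
    (6,1)@(13, 3): e=[3,3,2] → X
    (7,1)@(15, 3): e=[1,1,6] → X
    (8,1)@(17, 3): e=[-1,-1,10] → .
    (6,2)@(13, 5): e=[27,11,-30] → .
    (7,2)@(15, 5): e=[25,9,-26] → .
  covered (2 px):
    . . . . . . . . . . .
    . . . . . . X X . . .
    . . . . . . . . . . .
    . . . . . . . . . . .
    . . . . . . . . . . .
    . . . . . . . . . . .
T3:
  2·area = 8
  edge (6, 12)→(16, 6): d=(10,-6) inclusive
  edge (16, 6)→(14, 8): d=(-2,2) inclusive
  edge (14, 8)→(6, 12): d=(-8,4) inclusive
    (10,0)@(21, 1): e=[-20,0,28] → .  [on edge]
    (9,1)@(19, 3): e=[-12,0,20] → .  [on edge]
    (10,1)@(21, 3): e=[0,-4,12] → .  [on edge]
    (8,2)@(17, 5): e=[-4,0,12] → .  [on edge]
    (7,3)@(15, 7): e=[4,0,4] → X  [on edge]
    (8,3)@(17, 7): e=[16,-4,-4] → .
    (5,4)@(11, 9): e=[0,4,4] → X  [on edge]
    (6,4)@(13, 9): e=[12,0,-4] → .  [on edge]
    (7,4)@(15, 9): e=[24,-4,-12] → .
    (5,5)@(11, 11): e=[20,0,-12] → .  [on edge]
  covered (2 px):
    . . . . . . . . . . .
    . . . . . . . . . . .
    . . . . . . . . . . .
    . . . . . . . X . . .
    . . . . . X . . . . .
    . . . . . . . . . . .

Result: 21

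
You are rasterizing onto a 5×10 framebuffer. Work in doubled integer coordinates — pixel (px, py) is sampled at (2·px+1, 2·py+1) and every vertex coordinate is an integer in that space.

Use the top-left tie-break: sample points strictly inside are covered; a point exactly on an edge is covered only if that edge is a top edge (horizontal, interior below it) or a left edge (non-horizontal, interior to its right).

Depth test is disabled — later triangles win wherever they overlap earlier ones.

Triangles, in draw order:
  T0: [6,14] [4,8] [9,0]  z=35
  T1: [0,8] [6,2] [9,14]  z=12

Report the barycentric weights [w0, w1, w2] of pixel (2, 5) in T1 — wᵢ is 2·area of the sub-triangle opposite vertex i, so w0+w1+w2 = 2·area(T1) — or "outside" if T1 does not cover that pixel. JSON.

T0:
  2·area = 46
  edge (6, 14)→(4, 8): d=(-2,-6) top-left  bias=+0
  edge (4, 8)→(9, 0): d=(5,-8) top-left  bias=+0
  edge (9, 0)→(6, 14): d=(-3,14) right/bottom  bias=-1
    (1,2)@(3, 5): e=[0,-23,69] → ·  [on edge]
    (3,2)@(7, 5): e=[24,9,13] → █
    (4,2)@(9, 5): e=[36,25,-15] → ·
    (2,3)@(5, 7): e=[8,3,35] → █
    (4,3)@(9, 7): e=[32,35,-21] → ·
    (2,4)@(5, 9): e=[4,13,29] → █
    (4,4)@(9, 9): e=[28,45,-27] → ·
    (2,5)@(5, 11): e=[0,23,23] → █  [on edge]
    (3,5)@(7, 11): e=[12,39,-5] → ·
    (2,6)@(5, 13): e=[-4,33,17] → ·
    (3,8)@(7, 17): e=[0,69,-23] → ·  [on edge]
  covered (6 px):
    · · · · ·
    · · · · ·
    · · · █ ·
    · · █ █ ·
    · · █ █ ·
    · · █ · ·
    · · · · ·
    · · · · ·
    · · · · ·
    · · · · ·
T1:
  2·area = 90
  edge (0, 8)→(6, 2): d=(6,-6) top-left  bias=+0
  edge (6, 2)→(9, 14): d=(3,12) right/bottom  bias=-1
  edge (9, 14)→(0, 8): d=(-9,-6) top-left  bias=+0
    (3,0)@(7, 1): e=[0,-15,105] → ·  [on edge]
    (2,1)@(5, 3): e=[0,15,75] → █  [on edge]
    (3,1)@(7, 3): e=[12,-9,87] → ·
    (1,2)@(3, 5): e=[0,45,45] → █  [on edge]
    (3,2)@(7, 5): e=[24,-3,69] → ·
    (0,3)@(1, 7): e=[0,75,15] → █  [on edge]
    (3,3)@(7, 7): e=[36,3,51] → █
    (4,3)@(9, 7): e=[48,-21,63] → ·
    (0,4)@(1, 9): e=[12,81,-3] → ·
    (1,4)@(3, 9): e=[24,57,9] → █
    (4,4)@(9, 9): e=[60,-15,45] → ·
    (1,5)@(3, 11): e=[36,63,-9] → ·
  covered (12 px):
    · · · · ·
    · · █ · ·
    · █ █ · ·
    █ █ █ █ ·
    · █ █ █ ·
    · · █ █ ·
    · · · · ·
    · · · · ·
    · · · · ·
    · · · · ·

Answer: [39,3,48]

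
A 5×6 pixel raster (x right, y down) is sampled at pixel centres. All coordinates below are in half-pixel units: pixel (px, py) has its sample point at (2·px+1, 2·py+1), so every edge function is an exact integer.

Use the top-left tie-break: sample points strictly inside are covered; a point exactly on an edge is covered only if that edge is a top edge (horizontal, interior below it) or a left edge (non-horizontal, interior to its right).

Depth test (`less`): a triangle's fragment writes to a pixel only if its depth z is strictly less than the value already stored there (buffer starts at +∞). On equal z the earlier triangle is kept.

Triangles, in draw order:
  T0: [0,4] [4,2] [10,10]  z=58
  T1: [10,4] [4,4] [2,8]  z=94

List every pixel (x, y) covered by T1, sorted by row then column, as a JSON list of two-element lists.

T0:
  2·area = 44
  edge (0, 4)→(4, 2): d=(4,-2) top-left  bias=+0
  edge (4, 2)→(10, 10): d=(6,8) right/bottom  bias=-1
  edge (10, 10)→(0, 4): d=(-10,-6) top-left  bias=+0
    (1,1)@(3, 3): e=[2,14,28] → █
    (2,1)@(5, 3): e=[6,-2,40] → ·
    (1,2)@(3, 5): e=[10,26,8] → █
    (2,2)@(5, 5): e=[14,10,20] → █
    (3,2)@(7, 5): e=[18,-6,32] → ·
    (1,3)@(3, 7): e=[18,38,-12] → ·
    (2,3)@(5, 7): e=[22,22,0] → █  [on edge]
    (3,3)@(7, 7): e=[26,6,12] → █
    (4,3)@(9, 7): e=[30,-10,24] → ·
    (2,4)@(5, 9): e=[30,34,-20] → ·
    (3,4)@(7, 9): e=[34,18,-8] → ·
    (4,4)@(9, 9): e=[38,2,4] → █
  covered (6 px):
    · · · · ·
    · █ · · ·
    · █ █ · ·
    · · █ █ ·
    · · · · █
    · · · · ·
T1:
  2·area = 24  (B↔C swapped to make it positive)
  edge (10, 4)→(2, 8): d=(-8,4) right/bottom  bias=-1
  edge (2, 8)→(4, 4): d=(2,-4) top-left  bias=+0
  edge (4, 4)→(10, 4): d=(6,0) top-left  bias=+0
    (2,2)@(5, 5): e=[12,6,6] → █
    (3,2)@(7, 5): e=[4,14,6] → █
    (4,2)@(9, 5): e=[-4,22,6] → ·
    (1,3)@(3, 7): e=[4,2,18] → █
    (2,3)@(5, 7): e=[-4,10,18] → ·
    (3,3)@(7, 7): e=[-12,18,18] → ·
    (1,4)@(3, 9): e=[-12,6,30] → ·
  covered (3 px):
    · · · · ·
    · · · · ·
    · · █ █ ·
    · █ · · ·
    · · · · ·
    · · · · ·

Result: [[2,2],[3,2],[1,3]]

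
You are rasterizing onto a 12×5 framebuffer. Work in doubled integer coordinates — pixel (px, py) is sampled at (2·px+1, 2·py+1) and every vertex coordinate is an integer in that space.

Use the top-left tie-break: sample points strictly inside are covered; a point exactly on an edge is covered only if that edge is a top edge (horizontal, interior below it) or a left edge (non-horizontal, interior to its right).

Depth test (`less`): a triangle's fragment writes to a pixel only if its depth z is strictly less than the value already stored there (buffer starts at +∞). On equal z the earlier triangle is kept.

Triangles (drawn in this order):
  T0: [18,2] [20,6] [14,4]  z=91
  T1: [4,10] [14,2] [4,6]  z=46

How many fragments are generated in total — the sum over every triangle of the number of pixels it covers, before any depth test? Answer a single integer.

T0:
  2·area = 20
  edge (18, 2)→(20, 6): d=(2,4) right/bottom  bias=-1
  edge (20, 6)→(14, 4): d=(-6,-2) top-left  bias=+0
  edge (14, 4)→(18, 2): d=(4,-2) top-left  bias=+0
    (2,0)@(5, 1): e=[50,0,-30] → .  [on edge]
    (5,1)@(11, 3): e=[30,0,-10] → .  [on edge]
    (8,1)@(17, 3): e=[6,12,2] → X
    (9,1)@(19, 3): e=[-2,16,6] → .
    (8,2)@(17, 5): e=[10,0,10] → X  [on edge]
    (9,2)@(19, 5): e=[2,4,14] → X
    (10,2)@(21, 5): e=[-6,8,18] → .
    (8,3)@(17, 7): e=[14,-12,18] → .
    (9,3)@(19, 7): e=[6,-8,22] → .
    (11,3)@(23, 7): e=[-10,0,30] → .  [on edge]
  covered (3 px):
    . . . . . . . . . . . .
    . . . . . . . . X . . .
    . . . . . . . . X X . .
    . . . . . . . . . . . .
    . . . . . . . . . . . .
T1:
  2·area = 40  (B↔C swapped to make it positive)
  edge (4, 10)→(4, 6): d=(0,-4) top-left  bias=+0
  edge (4, 6)→(14, 2): d=(10,-4) top-left  bias=+0
  edge (14, 2)→(4, 10): d=(-10,8) right/bottom  bias=-1
    (3,2)@(7, 5): e=[12,2,26] → X
    (4,2)@(9, 5): e=[20,10,10] → X
    (5,2)@(11, 5): e=[28,18,-6] → .
    (2,3)@(5, 7): e=[4,14,22] → X
    (4,3)@(9, 7): e=[20,30,-10] → .
    (2,4)@(5, 9): e=[4,34,2] → X
    (3,4)@(7, 9): e=[12,42,-14] → .
  covered (5 px):
    . . . . . . . . . . . .
    . . . . . . . . . . . .
    . . . X X . . . . . . .
    . . X X . . . . . . . .
    . . X . . . . . . . . .

Final: 8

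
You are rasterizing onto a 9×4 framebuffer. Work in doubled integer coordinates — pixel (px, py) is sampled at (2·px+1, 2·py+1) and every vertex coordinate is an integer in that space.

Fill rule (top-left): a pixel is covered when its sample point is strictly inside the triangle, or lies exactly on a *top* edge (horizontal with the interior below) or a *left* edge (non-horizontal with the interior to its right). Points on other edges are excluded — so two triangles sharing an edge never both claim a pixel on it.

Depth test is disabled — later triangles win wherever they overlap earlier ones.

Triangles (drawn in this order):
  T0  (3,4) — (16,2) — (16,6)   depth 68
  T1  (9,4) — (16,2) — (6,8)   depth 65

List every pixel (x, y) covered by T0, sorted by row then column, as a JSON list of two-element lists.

T0:
  2·area = 52
  edge (3, 4)→(16, 2): d=(13,-2) top-left  bias=+0
  edge (16, 2)→(16, 6): d=(0,4) right/bottom  bias=-1
  edge (16, 6)→(3, 4): d=(-13,-2) top-left  bias=+0
    (5,1)@(11, 3): e=[3,20,29] → X
    (6,1)@(13, 3): e=[7,12,33] → X
    (7,1)@(15, 3): e=[11,4,37] → X
    (8,1)@(17, 3): e=[15,-4,41] → .
    (5,2)@(11, 5): e=[29,20,3] → X
    (8,2)@(17, 5): e=[41,-4,15] → .
    (5,3)@(11, 7): e=[55,20,-23] → .
    (6,3)@(13, 7): e=[59,12,-19] → .
    (7,3)@(15, 7): e=[63,4,-15] → .
  covered (6 px):
    . . . . . . . . .
    . . . . . X X X .
    . . . . . X X X .
    . . . . . . . . .
T1:
  2·area = 22
  edge (9, 4)→(16, 2): d=(7,-2) top-left  bias=+0
  edge (16, 2)→(6, 8): d=(-10,6) right/bottom  bias=-1
  edge (6, 8)→(9, 4): d=(3,-4) top-left  bias=+0
    (6,1)@(13, 3): e=[1,8,13] → X
    (7,1)@(15, 3): e=[5,-4,21] → .
    (4,2)@(9, 5): e=[7,12,3] → X
    (5,2)@(11, 5): e=[11,0,11] → .  [on edge]
    (6,2)@(13, 5): e=[15,-12,19] → .
    (3,3)@(7, 7): e=[17,4,1] → X
    (4,3)@(9, 7): e=[21,-8,9] → .
  covered (3 px):
    . . . . . . . . .
    . . . . . . X . .
    . . . . X . . . .
    . . . X . . . . .

Final: [[5,1],[6,1],[7,1],[5,2],[6,2],[7,2]]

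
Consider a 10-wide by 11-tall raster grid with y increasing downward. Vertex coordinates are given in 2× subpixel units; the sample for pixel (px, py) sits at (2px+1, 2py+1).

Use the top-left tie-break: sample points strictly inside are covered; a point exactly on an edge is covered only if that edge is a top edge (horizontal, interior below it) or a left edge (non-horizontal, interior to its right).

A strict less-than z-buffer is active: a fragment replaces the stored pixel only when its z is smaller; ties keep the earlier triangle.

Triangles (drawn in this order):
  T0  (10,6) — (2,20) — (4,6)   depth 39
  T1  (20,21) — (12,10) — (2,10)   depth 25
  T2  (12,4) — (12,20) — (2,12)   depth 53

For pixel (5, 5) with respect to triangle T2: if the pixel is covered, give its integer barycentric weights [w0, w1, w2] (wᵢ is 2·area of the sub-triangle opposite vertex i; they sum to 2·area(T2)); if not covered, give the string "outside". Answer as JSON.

T0:
  2·area = 84
  edge (10, 6)→(2, 20): d=(-8,14) right/bottom  bias=-1
  edge (2, 20)→(4, 6): d=(2,-14) top-left  bias=+0
  edge (4, 6)→(10, 6): d=(6,0) top-left  bias=+0
    (2,3)@(5, 7): e=[62,16,6] → #
    (3,3)@(7, 7): e=[34,44,6] → #
    (4,3)@(9, 7): e=[6,72,6] → #
    (5,3)@(11, 7): e=[-22,100,6] → ·
    (2,4)@(5, 9): e=[46,20,18] → #
    (4,4)@(9, 9): e=[-10,76,18] → ·
    (2,5)@(5, 11): e=[30,24,30] → #
    (4,5)@(9, 11): e=[-26,80,30] → ·
    (1,6)@(3, 13): e=[42,0,42] → #  [on edge]
    (3,6)@(7, 13): e=[-14,56,42] → ·
    (1,7)@(3, 15): e=[26,4,54] → #
    (2,7)@(5, 15): e=[-2,32,54] → ·
  covered (11 px):
    · · · · · · · · · ·
    · · · · · · · · · ·
    · · · · · · · · · ·
    · · # # # · · · · ·
    · · # # · · · · · ·
    · · # # · · · · · ·
    · # # · · · · · · ·
    · # · · · · · · · ·
    · # · · · · · · · ·
    · · · · · · · · · ·
    · · · · · · · · · ·
T1:
  2·area = 110  (B↔C swapped to make it positive)
  edge (20, 21)→(2, 10): d=(-18,-11) top-left  bias=+0
  edge (2, 10)→(12, 10): d=(10,0) top-left  bias=+0
  edge (12, 10)→(20, 21): d=(8,11) right/bottom  bias=-1
    (2,5)@(5, 11): e=[15,10,85] → #
    (3,5)@(7, 11): e=[37,10,63] → #
    (4,5)@(9, 11): e=[59,10,41] → #
    (5,5)@(11, 11): e=[81,10,19] → #
    (6,5)@(13, 11): e=[103,10,-3] → ·
    (2,6)@(5, 13): e=[-21,30,101] → ·
    (3,6)@(7, 13): e=[1,30,79] → #
    (6,6)@(13, 13): e=[67,30,13] → #
    (7,6)@(15, 13): e=[89,30,-9] → ·
    (3,7)@(7, 15): e=[-35,50,95] → ·
    (4,7)@(9, 15): e=[-13,50,73] → ·
    (5,7)@(11, 15): e=[9,50,51] → #
  covered (14 px):
    · · · · · · · · · ·
    · · · · · · · · · ·
    · · · · · · · · · ·
    · · · · · · · · · ·
    · · · · · · · · · ·
    · · # # # # · · · ·
    · · · # # # # · · ·
    · · · · · # # # · ·
    · · · · · · · # # ·
    · · · · · · · · # ·
    · · · · · · · · · ·
T2:
  2·area = 160
  edge (12, 4)→(12, 20): d=(0,16) right/bottom  bias=-1
  edge (12, 20)→(2, 12): d=(-10,-8) top-left  bias=+0
  edge (2, 12)→(12, 4): d=(10,-8) top-left  bias=+0
    (5,2)@(11, 5): e=[16,142,2] → #
    (6,2)@(13, 5): e=[-16,158,18] → ·
    (4,3)@(9, 7): e=[48,106,6] → #
    (6,3)@(13, 7): e=[-16,138,38] → ·
    (3,4)@(7, 9): e=[80,70,10] → #
    (6,4)@(13, 9): e=[-16,118,58] → ·
    (2,5)@(5, 11): e=[112,34,14] → #
    (6,5)@(13, 11): e=[-16,98,78] → ·
    (2,6)@(5, 13): e=[112,14,34] → #
    (6,6)@(13, 13): e=[-16,78,98] → ·
    (2,7)@(5, 15): e=[112,-6,54] → ·
    (3,7)@(7, 15): e=[80,10,70] → #
  covered (20 px):
    · · · · · · · · · ·
    · · · · · · · · · ·
    · · · · · # · · · ·
    · · · · # # · · · ·
    · · · # # # · · · ·
    · · # # # # · · · ·
    · · # # # # · · · ·
    · · · # # # · · · ·
    · · · · # # · · · ·
    · · · · · # · · · ·
    · · · · · · · · · ·

Result: [82,62,16]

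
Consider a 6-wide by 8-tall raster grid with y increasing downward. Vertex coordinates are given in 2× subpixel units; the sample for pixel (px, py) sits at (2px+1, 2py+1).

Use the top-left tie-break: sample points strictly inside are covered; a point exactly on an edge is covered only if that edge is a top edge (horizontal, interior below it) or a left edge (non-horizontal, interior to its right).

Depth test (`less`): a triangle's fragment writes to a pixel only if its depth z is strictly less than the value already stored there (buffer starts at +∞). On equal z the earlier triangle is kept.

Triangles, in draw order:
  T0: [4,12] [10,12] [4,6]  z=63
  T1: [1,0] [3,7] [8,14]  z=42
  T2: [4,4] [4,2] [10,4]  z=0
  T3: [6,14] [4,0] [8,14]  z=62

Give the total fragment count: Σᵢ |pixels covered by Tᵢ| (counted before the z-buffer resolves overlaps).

T0:
  2·area = 36  (B↔C swapped to make it positive)
  edge (4, 12)→(4, 6): d=(0,-6) top-left  bias=+0
  edge (4, 6)→(10, 12): d=(6,6) right/bottom  bias=-1
  edge (10, 12)→(4, 12): d=(-6,0) right/bottom  bias=-1
    (0,1)@(1, 3): e=[-18,0,54] → ·  [on edge]
    (1,2)@(3, 5): e=[-6,0,42] → ·  [on edge]
    (2,3)@(5, 7): e=[6,0,30] → ·  [on edge]
    (2,4)@(5, 9): e=[6,12,18] → █
    (3,4)@(7, 9): e=[18,0,18] → ·  [on edge]
    (2,5)@(5, 11): e=[6,24,6] → █
    (3,5)@(7, 11): e=[18,12,6] → █
    (4,5)@(9, 11): e=[30,0,6] → ·  [on edge]
    (2,6)@(5, 13): e=[6,36,-6] → ·
    (3,6)@(7, 13): e=[18,24,-6] → ·
    (5,6)@(11, 13): e=[42,0,-6] → ·  [on edge]
  covered (3 px):
    · · · · · ·
    · · · · · ·
    · · · · · ·
    · · · · · ·
    · · █ · · ·
    · · █ █ · ·
    · · · · · ·
    · · · · · ·
T1:
  2·area = 21  (B↔C swapped to make it positive)
  edge (1, 0)→(8, 14): d=(7,14) right/bottom  bias=-1
  edge (8, 14)→(3, 7): d=(-5,-7) top-left  bias=+0
  edge (3, 7)→(1, 0): d=(-2,-7) top-left  bias=+0
    (1,2)@(3, 5): e=[7,10,4] → █
    (2,2)@(5, 5): e=[-21,24,18] → ·
    (1,3)@(3, 7): e=[21,0,0] → █  [on edge]
    (2,3)@(5, 7): e=[-7,14,14] → ·
    (1,4)@(3, 9): e=[35,-10,-4] → ·
    (2,4)@(5, 9): e=[7,4,10] → █
    (3,4)@(7, 9): e=[-21,18,24] → ·
    (2,5)@(5, 11): e=[21,-6,6] → ·
  covered (3 px):
    · · · · · ·
    · · · · · ·
    · █ · · · ·
    · █ · · · ·
    · · █ · · ·
    · · · · · ·
    · · · · · ·
    · · · · · ·
T2:
  2·area = 12
  edge (4, 4)→(4, 2): d=(0,-2) top-left  bias=+0
  edge (4, 2)→(10, 4): d=(6,2) right/bottom  bias=-1
  edge (10, 4)→(4, 4): d=(-6,0) right/bottom  bias=-1
    (0,0)@(1, 1): e=[-6,0,18] → ·  [on edge]
    (2,1)@(5, 3): e=[2,4,6] → █
    (3,1)@(7, 3): e=[6,0,6] → ·  [on edge]
    (2,2)@(5, 5): e=[2,16,-6] → ·
  covered (1 px):
    · · · · · ·
    · · █ · · ·
    · · · · · ·
    · · · · · ·
    · · · · · ·
    · · · · · ·
    · · · · · ·
    · · · · · ·
T3:
  2·area = 28
  edge (6, 14)→(4, 0): d=(-2,-14) top-left  bias=+0
  edge (4, 0)→(8, 14): d=(4,14) right/bottom  bias=-1
  edge (8, 14)→(6, 14): d=(-2,0) right/bottom  bias=-1
    (2,2)@(5, 5): e=[4,6,18] → █
    (3,2)@(7, 5): e=[32,-22,18] → ·
    (2,3)@(5, 7): e=[0,14,14] → █  [on edge]
    (3,3)@(7, 7): e=[28,-14,14] → ·
    (2,4)@(5, 9): e=[-4,22,10] → ·
    (3,5)@(7, 11): e=[20,2,6] → █
    (4,5)@(9, 11): e=[48,-26,6] → ·
    (3,6)@(7, 13): e=[16,10,2] → █
    (4,6)@(9, 13): e=[44,-18,2] → ·
    (3,7)@(7, 15): e=[12,18,-2] → ·
  covered (4 px):
    · · · · · ·
    · · · · · ·
    · · █ · · ·
    · · █ · · ·
    · · · · · ·
    · · · █ · ·
    · · · █ · ·
    · · · · · ·

Result: 11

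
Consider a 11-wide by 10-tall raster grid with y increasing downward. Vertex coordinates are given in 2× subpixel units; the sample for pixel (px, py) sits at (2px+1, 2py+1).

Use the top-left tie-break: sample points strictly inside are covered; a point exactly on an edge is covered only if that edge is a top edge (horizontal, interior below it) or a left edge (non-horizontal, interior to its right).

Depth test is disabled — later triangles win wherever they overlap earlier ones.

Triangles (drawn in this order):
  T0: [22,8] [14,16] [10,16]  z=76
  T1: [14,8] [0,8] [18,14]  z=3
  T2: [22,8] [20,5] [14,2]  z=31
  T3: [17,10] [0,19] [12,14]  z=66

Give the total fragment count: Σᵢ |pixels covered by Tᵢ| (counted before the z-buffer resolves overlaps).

T0:
  2·area = 32
  edge (22, 8)→(14, 16): d=(-8,8) right/bottom  bias=-1
  edge (14, 16)→(10, 16): d=(-4,0) right/bottom  bias=-1
  edge (10, 16)→(22, 8): d=(12,-8) top-left  bias=+0
    (10,4)@(21, 9): e=[0,28,4] → ·  [on edge]
    (9,5)@(19, 11): e=[0,20,12] → ·  [on edge]
    (7,6)@(15, 13): e=[16,12,4] → █
    (8,6)@(17, 13): e=[0,12,20] → ·  [on edge]
    (6,7)@(13, 15): e=[16,4,12] → █
    (7,7)@(15, 15): e=[0,4,28] → ·  [on edge]
    (6,8)@(13, 17): e=[0,-4,36] → ·  [on edge]
    (5,9)@(11, 19): e=[0,-12,44] → ·  [on edge]
  covered (2 px):
    · · · · · · · · · · ·
    · · · · · · · · · · ·
    · · · · · · · · · · ·
    · · · · · · · · · · ·
    · · · · · · · · · · ·
    · · · · · · · · · · ·
    · · · · · · · █ · · ·
    · · · · · · █ · · · ·
    · · · · · · · · · · ·
    · · · · · · · · · · ·
T1:
  2·area = 84  (B↔C swapped to make it positive)
  edge (14, 8)→(18, 14): d=(4,6) right/bottom  bias=-1
  edge (18, 14)→(0, 8): d=(-18,-6) top-left  bias=+0
  edge (0, 8)→(14, 8): d=(14,0) top-left  bias=+0
    (1,4)@(3, 9): e=[70,0,14] → █  [on edge]
    (2,4)@(5, 9): e=[58,12,14] → █
    (3,4)@(7, 9): e=[46,24,14] → █
    (4,4)@(9, 9): e=[34,36,14] → █
    (5,4)@(11, 9): e=[22,48,14] → █
    (6,4)@(13, 9): e=[10,60,14] → █
    (7,4)@(15, 9): e=[-2,72,14] → ·
    (1,5)@(3, 11): e=[78,-36,42] → ·
    (2,5)@(5, 11): e=[66,-24,42] → ·
    (3,5)@(7, 11): e=[54,-12,42] → ·
    (4,5)@(9, 11): e=[42,0,42] → █  [on edge]
    (7,5)@(15, 11): e=[6,36,42] → █
    (7,6)@(15, 13): e=[14,0,70] → █  [on edge]
    (10,7)@(21, 15): e=[-14,0,98] → ·  [on edge]
  covered (12 px):
    · · · · · · · · · · ·
    · · · · · · · · · · ·
    · · · · · · · · · · ·
    · · · · · · · · · · ·
    · █ █ █ █ █ █ · · · ·
    · · · · █ █ █ █ · · ·
    · · · · · · · █ █ · ·
    · · · · · · · · · · ·
    · · · · · · · · · · ·
    · · · · · · · · · · ·
T2:
  2·area = 12  (B↔C swapped to make it positive)
  edge (22, 8)→(14, 2): d=(-8,-6) top-left  bias=+0
  edge (14, 2)→(20, 5): d=(6,3) right/bottom  bias=-1
  edge (20, 5)→(22, 8): d=(2,3) right/bottom  bias=-1
    (9,2)@(19, 5): e=[6,3,3] → █
    (10,2)@(21, 5): e=[18,-3,-3] → ·
    (9,3)@(19, 7): e=[-10,15,7] → ·
    (10,3)@(21, 7): e=[2,9,1] → █
    (10,4)@(21, 9): e=[-14,21,5] → ·
  covered (2 px):
    · · · · · · · · · · ·
    · · · · · · · · · · ·
    · · · · · · · · · █ ·
    · · · · · · · · · · █
    · · · · · · · · · · ·
    · · · · · · · · · · ·
    · · · · · · · · · · ·
    · · · · · · · · · · ·
    · · · · · · · · · · ·
    · · · · · · · · · · ·
T3:
  2·area = 23  (B↔C swapped to make it positive)
  edge (17, 10)→(12, 14): d=(-5,4) right/bottom  bias=-1
  edge (12, 14)→(0, 19): d=(-12,5) right/bottom  bias=-1
  edge (0, 19)→(17, 10): d=(17,-9) top-left  bias=+0
    (6,6)@(13, 13): e=[1,7,15] → █
    (7,6)@(15, 13): e=[-7,-3,33] → ·
    (4,7)@(9, 15): e=[7,3,13] → █
    (5,7)@(11, 15): e=[-1,-7,31] → ·
    (6,7)@(13, 15): e=[-9,-17,49] → ·
    (4,8)@(9, 17): e=[-3,-21,47] → ·
  covered (2 px):
    · · · · · · · · · · ·
    · · · · · · · · · · ·
    · · · · · · · · · · ·
    · · · · · · · · · · ·
    · · · · · · · · · · ·
    · · · · · · · · · · ·
    · · · · · · █ · · · ·
    · · · · █ · · · · · ·
    · · · · · · · · · · ·
    · · · · · · · · · · ·

Result: 18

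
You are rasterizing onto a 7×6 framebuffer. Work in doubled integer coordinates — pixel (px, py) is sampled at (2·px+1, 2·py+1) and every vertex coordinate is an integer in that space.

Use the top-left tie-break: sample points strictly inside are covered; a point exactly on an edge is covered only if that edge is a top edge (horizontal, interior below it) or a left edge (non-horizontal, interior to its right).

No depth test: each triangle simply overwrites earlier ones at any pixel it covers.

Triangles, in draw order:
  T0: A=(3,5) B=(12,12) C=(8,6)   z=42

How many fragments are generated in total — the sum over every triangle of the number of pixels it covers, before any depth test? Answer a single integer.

T0:
  2·area = 26  (B↔C swapped to make it positive)
  edge (3, 5)→(8, 6): d=(5,1) right/bottom  bias=-1
  edge (8, 6)→(12, 12): d=(4,6) right/bottom  bias=-1
  edge (12, 12)→(3, 5): d=(-9,-7) top-left  bias=+0
    (1,2)@(3, 5): e=[0,26,0] → .  [on edge]
    (3,3)@(7, 7): e=[6,10,10] → X
    (4,3)@(9, 7): e=[4,-2,24] → .
    (6,3)@(13, 7): e=[0,-26,52] → .  [on edge]
    (3,4)@(7, 9): e=[16,18,-8] → .
    (4,4)@(9, 9): e=[14,6,6] → X
    (5,4)@(11, 9): e=[12,-6,20] → .
    (4,5)@(9, 11): e=[24,14,-12] → .
    (5,5)@(11, 11): e=[22,2,2] → X
    (6,5)@(13, 11): e=[20,-10,16] → .
  covered (3 px):
    . . . . . . .
    . . . . . . .
    . . . . . . .
    . . . X . . .
    . . . . X . .
    . . . . . X .

Final: 3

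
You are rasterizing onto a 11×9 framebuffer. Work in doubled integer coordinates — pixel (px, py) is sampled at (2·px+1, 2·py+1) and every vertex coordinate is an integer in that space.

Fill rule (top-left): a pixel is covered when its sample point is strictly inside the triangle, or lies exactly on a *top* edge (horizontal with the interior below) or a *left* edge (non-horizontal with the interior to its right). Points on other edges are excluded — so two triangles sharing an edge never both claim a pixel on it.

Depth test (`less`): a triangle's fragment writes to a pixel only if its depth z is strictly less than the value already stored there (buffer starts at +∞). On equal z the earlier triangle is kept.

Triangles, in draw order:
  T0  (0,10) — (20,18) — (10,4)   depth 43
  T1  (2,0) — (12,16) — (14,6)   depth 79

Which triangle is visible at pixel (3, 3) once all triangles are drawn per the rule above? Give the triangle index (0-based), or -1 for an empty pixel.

T0:
  2·area = 200  (B↔C swapped to make it positive)
  edge (0, 10)→(10, 4): d=(10,-6) top-left  bias=+0
  edge (10, 4)→(20, 18): d=(10,14) right/bottom  bias=-1
  edge (20, 18)→(0, 10): d=(-20,-8) top-left  bias=+0
    (7,0)@(15, 1): e=[0,-100,300] → ·  [on edge]
    (4,2)@(9, 5): e=[4,24,172] → █
    (5,2)@(11, 5): e=[16,-4,188] → ·
    (2,3)@(5, 7): e=[0,100,100] → █  [on edge]
    (3,3)@(7, 7): e=[12,72,116] → █
    (5,3)@(11, 7): e=[36,16,148] → █
    (6,3)@(13, 7): e=[48,-12,164] → ·
    (1,4)@(3, 9): e=[8,148,44] → █
    (6,4)@(13, 9): e=[68,8,124] → █
    (7,4)@(15, 9): e=[80,-20,140] → ·
    (1,5)@(3, 11): e=[28,168,4] → █
    (7,5)@(15, 11): e=[100,0,100] → ·  [on edge]
  covered (25 px):
    · · · · · · · · · · ·
    · · · · · · · · · · ·
    · · · · █ · · · · · ·
    · · █ █ █ █ · · · · ·
    · █ █ █ █ █ █ · · · ·
    · █ █ █ █ █ █ · · · ·
    · · · · █ █ █ █ · · ·
    · · · · · · █ █ █ · ·
    · · · · · · · · · █ ·
T1:
  2·area = 132  (B↔C swapped to make it positive)
  edge (2, 0)→(14, 6): d=(12,6) right/bottom  bias=-1
  edge (14, 6)→(12, 16): d=(-2,10) right/bottom  bias=-1
  edge (12, 16)→(2, 0): d=(-10,-16) top-left  bias=+0
    (1,0)@(3, 1): e=[6,120,6] → █
    (2,0)@(5, 1): e=[-6,100,38] → ·
    (7,0)@(15, 1): e=[-66,0,198] → ·  [on edge]
    (1,1)@(3, 3): e=[30,116,-14] → ·
    (2,1)@(5, 3): e=[18,96,18] → █
    (3,1)@(7, 3): e=[6,76,50] → █
    (4,1)@(9, 3): e=[-6,56,82] → ·
    (2,2)@(5, 5): e=[42,92,-2] → ·
    (3,2)@(7, 5): e=[30,72,30] → █
    (4,2)@(9, 5): e=[18,52,62] → █
    (5,2)@(11, 5): e=[6,32,94] → █
    (6,2)@(13, 5): e=[-6,12,126] → ·
    (6,5)@(13, 11): e=[66,0,66] → ·  [on edge]
  covered (16 px):
    · █ · · · · · · · · ·
    · · █ █ · · · · · · ·
    · · · █ █ █ · · · · ·
    · · · █ █ █ █ · · · ·
    · · · · █ █ █ · · · ·
    · · · · █ █ · · · · ·
    · · · · · █ · · · · ·
    · · · · · · · · · · ·
    · · · · · · · · · · ·

Z-buffer (winner per pixel, '.' = empty):
  . 1 . . . . . . . . .
  . . 1 1 . . . . . . .
  . . . 1 0 1 . . . . .
  . . 0 0 0 0 1 . . . .
  . 0 0 0 0 0 0 . . . .
  . 0 0 0 0 0 0 . . . .
  . . . . 0 0 0 0 . . .
  . . . . . . 0 0 0 . .
  . . . . . . . . . 0 .

Answer: 0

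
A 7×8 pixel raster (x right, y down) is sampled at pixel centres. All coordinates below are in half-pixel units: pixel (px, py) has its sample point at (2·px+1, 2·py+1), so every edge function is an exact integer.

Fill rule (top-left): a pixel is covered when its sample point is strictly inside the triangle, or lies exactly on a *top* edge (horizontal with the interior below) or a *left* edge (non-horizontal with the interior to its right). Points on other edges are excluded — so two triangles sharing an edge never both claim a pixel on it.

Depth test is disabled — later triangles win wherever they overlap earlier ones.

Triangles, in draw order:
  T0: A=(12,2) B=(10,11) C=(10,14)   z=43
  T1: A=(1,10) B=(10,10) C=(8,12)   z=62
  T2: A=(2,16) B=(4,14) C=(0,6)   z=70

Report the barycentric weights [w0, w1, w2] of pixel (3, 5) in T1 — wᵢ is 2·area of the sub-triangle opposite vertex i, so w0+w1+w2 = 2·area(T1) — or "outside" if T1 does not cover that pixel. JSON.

T0:
  2·area = 6  (B↔C swapped to make it positive)
  edge (12, 2)→(10, 14): d=(-2,12) right/bottom  bias=-1
  edge (10, 14)→(10, 11): d=(0,-3) top-left  bias=+0
  edge (10, 11)→(12, 2): d=(2,-9) top-left  bias=+0
    (5,3)@(11, 7): e=[2,3,1] → █
    (6,3)@(13, 7): e=[-22,9,19] → ·
    (5,4)@(11, 9): e=[-2,3,5] → ·
  covered (1 px):
    · · · · · · ·
    · · · · · · ·
    · · · · · · ·
    · · · · · █ ·
    · · · · · · ·
    · · · · · · ·
    · · · · · · ·
    · · · · · · ·
T1:
  2·area = 18
  edge (1, 10)→(10, 10): d=(9,0) top-left  bias=+0
  edge (10, 10)→(8, 12): d=(-2,2) right/bottom  bias=-1
  edge (8, 12)→(1, 10): d=(-7,-2) top-left  bias=+0
    (6,3)@(13, 7): e=[-27,0,45] → ·  [on edge]
    (5,4)@(11, 9): e=[-9,0,27] → ·  [on edge]
    (2,5)@(5, 11): e=[9,8,1] → █
    (3,5)@(7, 11): e=[9,4,5] → █
    (4,5)@(9, 11): e=[9,0,9] → ·  [on edge]
    (2,6)@(5, 13): e=[27,4,-13] → ·
    (3,6)@(7, 13): e=[27,0,-9] → ·  [on edge]
    (2,7)@(5, 15): e=[45,0,-27] → ·  [on edge]
  covered (2 px):
    · · · · · · ·
    · · · · · · ·
    · · · · · · ·
    · · · · · · ·
    · · · · · · ·
    · · █ █ · · ·
    · · · · · · ·
    · · · · · · ·
T2:
  2·area = 24  (B↔C swapped to make it positive)
  edge (2, 16)→(0, 6): d=(-2,-10) top-left  bias=+0
  edge (0, 6)→(4, 14): d=(4,8) right/bottom  bias=-1
  edge (4, 14)→(2, 16): d=(-2,2) right/bottom  bias=-1
    (6,2)@(13, 5): e=[132,-108,0] → ·  [on edge]
    (5,3)@(11, 7): e=[108,-84,0] → ·  [on edge]
    (0,4)@(1, 9): e=[4,4,16] → █
    (1,4)@(3, 9): e=[24,-12,12] → ·
    (4,4)@(9, 9): e=[84,-60,0] → ·  [on edge]
    (0,5)@(1, 11): e=[0,12,12] → █  [on edge]
    (1,5)@(3, 11): e=[20,-4,8] → ·
    (3,5)@(7, 11): e=[60,-36,0] → ·  [on edge]
    (0,6)@(1, 13): e=[-4,20,8] → ·
    (1,6)@(3, 13): e=[16,4,4] → █
    (2,6)@(5, 13): e=[36,-12,0] → ·  [on edge]
    (1,7)@(3, 15): e=[12,12,0] → ·  [on edge]
  covered (3 px):
    · · · · · · ·
    · · · · · · ·
    · · · · · · ·
    · · · · · · ·
    █ · · · · · ·
    █ · · · · · ·
    · █ · · · · ·
    · · · · · · ·

Result: [4,5,9]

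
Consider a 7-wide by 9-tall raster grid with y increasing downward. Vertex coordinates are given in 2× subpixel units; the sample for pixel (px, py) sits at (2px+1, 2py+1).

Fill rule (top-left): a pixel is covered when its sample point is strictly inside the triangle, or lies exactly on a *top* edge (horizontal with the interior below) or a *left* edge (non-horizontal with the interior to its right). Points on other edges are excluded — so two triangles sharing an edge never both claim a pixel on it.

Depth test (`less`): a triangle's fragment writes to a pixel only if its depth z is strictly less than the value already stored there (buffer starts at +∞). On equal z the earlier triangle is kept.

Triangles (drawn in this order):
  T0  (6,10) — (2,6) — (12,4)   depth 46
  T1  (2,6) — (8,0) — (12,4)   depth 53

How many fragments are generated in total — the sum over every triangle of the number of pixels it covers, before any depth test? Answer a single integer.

T0:
  2·area = 48
  edge (6, 10)→(2, 6): d=(-4,-4) top-left  bias=+0
  edge (2, 6)→(12, 4): d=(10,-2) top-left  bias=+0
  edge (12, 4)→(6, 10): d=(-6,6) right/bottom  bias=-1
    (6,1)@(13, 3): e=[56,-8,0] → .  [on edge]
    (0,2)@(1, 5): e=[0,-12,60] → .  [on edge]
    (3,2)@(7, 5): e=[24,0,24] → X  [on edge]
    (4,2)@(9, 5): e=[32,4,12] → X
    (5,2)@(11, 5): e=[40,8,0] → .  [on edge]
    (1,3)@(3, 7): e=[0,12,36] → X  [on edge]
    (2,3)@(5, 7): e=[8,16,24] → X
    (4,3)@(9, 7): e=[24,24,0] → .  [on edge]
    (1,4)@(3, 9): e=[-8,32,24] → .
    (2,4)@(5, 9): e=[0,36,12] → X  [on edge]
    (3,4)@(7, 9): e=[8,40,0] → .  [on edge]
    (2,5)@(5, 11): e=[-8,56,0] → .  [on edge]
    (3,5)@(7, 11): e=[0,60,-12] → .  [on edge]
    (1,6)@(3, 13): e=[-24,72,0] → .  [on edge]
    (4,6)@(9, 13): e=[0,84,-36] → .  [on edge]
    (0,7)@(1, 15): e=[-40,88,0] → .  [on edge]
    (5,7)@(11, 15): e=[0,108,-60] → .  [on edge]
    (6,8)@(13, 17): e=[0,132,-84] → .  [on edge]
  covered (6 px):
    . . . . . . .
    . . . . . . .
    . . . X X . .
    . X X X . . .
    . . X . . . .
    . . . . . . .
    . . . . . . .
    . . . . . . .
    . . . . . . .
T1:
  2·area = 48
  edge (2, 6)→(8, 0): d=(6,-6) top-left  bias=+0
  edge (8, 0)→(12, 4): d=(4,4) right/bottom  bias=-1
  edge (12, 4)→(2, 6): d=(-10,2) right/bottom  bias=-1
    (3,0)@(7, 1): e=[0,8,40] → X  [on edge]
    (4,0)@(9, 1): e=[12,0,36] → .  [on edge]
    (2,1)@(5, 3): e=[0,24,24] → X  [on edge]
    (4,1)@(9, 3): e=[24,8,16] → X
    (5,1)@(11, 3): e=[36,0,12] → .  [on edge]
    (1,2)@(3, 5): e=[0,40,8] → X  [on edge]
    (3,2)@(7, 5): e=[24,24,0] → .  [on edge]
    (4,2)@(9, 5): e=[36,16,-4] → .
    (6,2)@(13, 5): e=[60,0,-12] → .  [on edge]
    (0,3)@(1, 7): e=[0,56,-8] → .  [on edge]
    (1,3)@(3, 7): e=[12,48,-12] → .
    (2,3)@(5, 7): e=[24,40,-16] → .
  covered (6 px):
    . . . X . . .
    . . X X X . .
    . X X . . . .
    . . . . . . .
    . . . . . . .
    . . . . . . .
    . . . . . . .
    . . . . . . .
    . . . . . . .

Final: 12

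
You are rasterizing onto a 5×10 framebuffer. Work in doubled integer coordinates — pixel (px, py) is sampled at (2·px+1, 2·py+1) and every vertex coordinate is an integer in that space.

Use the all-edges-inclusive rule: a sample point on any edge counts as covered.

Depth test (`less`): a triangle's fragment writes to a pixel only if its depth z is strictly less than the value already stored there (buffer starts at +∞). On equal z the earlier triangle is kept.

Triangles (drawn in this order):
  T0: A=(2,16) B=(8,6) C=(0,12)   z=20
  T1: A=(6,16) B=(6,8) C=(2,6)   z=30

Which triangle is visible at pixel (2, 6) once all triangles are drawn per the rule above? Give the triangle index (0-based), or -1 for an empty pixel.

T0:
  2·area = 44  (B↔C swapped to make it positive)
  edge (2, 16)→(0, 12): d=(-2,-4) inclusive
  edge (0, 12)→(8, 6): d=(8,-6) inclusive
  edge (8, 6)→(2, 16): d=(-6,10) inclusive
    (3,3)@(7, 7): e=[38,2,4] → #
    (4,3)@(9, 7): e=[46,14,-16] → ·
    (2,4)@(5, 9): e=[26,6,12] → #
    (3,4)@(7, 9): e=[34,18,-8] → ·
    (1,5)@(3, 11): e=[14,10,20] → #
    (2,5)@(5, 11): e=[22,22,0] → #  [on edge]
    (3,5)@(7, 11): e=[30,34,-20] → ·
    (0,6)@(1, 13): e=[2,14,28] → #
    (2,6)@(5, 13): e=[18,38,-12] → ·
    (0,7)@(1, 15): e=[-2,30,16] → ·
    (1,7)@(3, 15): e=[6,42,-4] → ·
  covered (6 px):
    · · · · ·
    · · · · ·
    · · · · ·
    · · · # ·
    · · # · ·
    · # # · ·
    # # · · ·
    · · · · ·
    · · · · ·
    · · · · ·
T1:
  2·area = 32  (B↔C swapped to make it positive)
  edge (6, 16)→(2, 6): d=(-4,-10) inclusive
  edge (2, 6)→(6, 8): d=(4,2) inclusive
  edge (6, 8)→(6, 16): d=(0,8) inclusive
    (1,3)@(3, 7): e=[6,2,24] → #
    (2,3)@(5, 7): e=[26,-2,8] → ·
    (1,4)@(3, 9): e=[-2,10,24] → ·
    (2,4)@(5, 9): e=[18,6,8] → #
    (3,4)@(7, 9): e=[38,2,-8] → ·
    (2,5)@(5, 11): e=[10,14,8] → #
    (3,5)@(7, 11): e=[30,10,-8] → ·
    (2,6)@(5, 13): e=[2,22,8] → #
    (3,6)@(7, 13): e=[22,18,-8] → ·
    (2,7)@(5, 15): e=[-6,30,8] → ·
  covered (4 px):
    · · · · ·
    · · · · ·
    · · · · ·
    · # · · ·
    · · # · ·
    · · # · ·
    · · # · ·
    · · · · ·
    · · · · ·
    · · · · ·

Z-buffer (winner per pixel, '.' = empty):
  . . . . .
  . . . . .
  . . . . .
  . 1 . 0 .
  . . 0 . .
  . 0 0 . .
  0 0 1 . .
  . . . . .
  . . . . .
  . . . . .

Final: 1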